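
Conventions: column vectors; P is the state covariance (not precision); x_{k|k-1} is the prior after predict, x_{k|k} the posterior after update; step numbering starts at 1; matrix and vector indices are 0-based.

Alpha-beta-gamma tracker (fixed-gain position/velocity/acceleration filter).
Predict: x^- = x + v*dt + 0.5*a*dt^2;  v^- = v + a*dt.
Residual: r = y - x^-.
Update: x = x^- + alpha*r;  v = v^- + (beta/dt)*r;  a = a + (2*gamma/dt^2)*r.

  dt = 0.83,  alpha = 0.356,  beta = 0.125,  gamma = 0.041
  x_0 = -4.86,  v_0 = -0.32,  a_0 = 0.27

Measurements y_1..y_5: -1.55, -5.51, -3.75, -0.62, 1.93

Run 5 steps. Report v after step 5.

step 1: x_pred=-5.0326  r=3.4826  x^+=-3.7928  v^+=0.4286  a^+=0.6845
step 2: x_pred=-3.2013  r=-2.3087  x^+=-4.0232  v^+=0.6491  a^+=0.4097
step 3: x_pred=-3.3433  r=-0.4067  x^+=-3.4881  v^+=0.9279  a^+=0.3613
step 4: x_pred=-2.5935  r=1.9735  x^+=-1.8909  v^+=1.5250  a^+=0.5962
step 5: x_pred=-0.4198  r=2.3498  x^+=0.4167  v^+=2.3738  a^+=0.8759

v_post = 2.3738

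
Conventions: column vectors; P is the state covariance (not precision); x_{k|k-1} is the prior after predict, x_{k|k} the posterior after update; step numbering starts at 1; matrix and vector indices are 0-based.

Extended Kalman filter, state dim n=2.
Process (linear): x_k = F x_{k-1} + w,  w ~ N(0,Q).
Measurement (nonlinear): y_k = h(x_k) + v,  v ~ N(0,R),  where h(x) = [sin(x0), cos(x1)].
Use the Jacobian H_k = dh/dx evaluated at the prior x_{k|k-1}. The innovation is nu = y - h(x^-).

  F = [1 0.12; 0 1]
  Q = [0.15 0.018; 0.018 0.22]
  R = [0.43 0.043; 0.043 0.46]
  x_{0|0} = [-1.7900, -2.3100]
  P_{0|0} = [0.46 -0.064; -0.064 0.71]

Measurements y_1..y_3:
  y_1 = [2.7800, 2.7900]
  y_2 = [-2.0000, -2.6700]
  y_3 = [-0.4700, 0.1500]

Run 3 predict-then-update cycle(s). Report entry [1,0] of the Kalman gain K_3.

step 1: x^-=[-2.0672, -2.3100]  P^-=[0.6049 0.0392; 0.0392 0.9300]  H_jac=[-0.4763 0.0000; 0.0000 0.7390]  S=[0.5672 0.0292; 0.0292 0.9679]  K=[-0.5102 0.0453; -0.0696 0.7122]  nu=[3.6593, 3.4637]  x^+=[-3.7773, -0.0979]  P^+=[0.4566 -0.0015; -0.0015 0.4392]
step 2: x^-=[-3.7890, -0.0979]  P^-=[0.6125 0.0692; 0.0692 0.6592]  H_jac=[-0.7976 0.0000; 0.0000 0.0977]  S=[0.8197 0.0376; 0.0376 0.4663]  K=[-0.5989 0.0628; -0.0740 0.1441]  nu=[-2.6031, -3.6652]  x^+=[-2.4601, -0.4336]  P^+=[0.3195 0.0321; 0.0321 0.6459]
step 3: x^-=[-2.5122, -0.4336]  P^-=[0.4865 0.1276; 0.1276 0.8659]  H_jac=[-0.8084 0.0000; 0.0000 0.4201]  S=[0.7479 -0.0003; -0.0003 0.6128]  K=[-0.5258 0.0872; -0.1377 0.5935]  nu=[0.1187, -0.7575]  x^+=[-2.6406, -0.8995]  P^+=[0.2750 0.0417; 0.0417 0.6358]

K[1,0] = -0.1377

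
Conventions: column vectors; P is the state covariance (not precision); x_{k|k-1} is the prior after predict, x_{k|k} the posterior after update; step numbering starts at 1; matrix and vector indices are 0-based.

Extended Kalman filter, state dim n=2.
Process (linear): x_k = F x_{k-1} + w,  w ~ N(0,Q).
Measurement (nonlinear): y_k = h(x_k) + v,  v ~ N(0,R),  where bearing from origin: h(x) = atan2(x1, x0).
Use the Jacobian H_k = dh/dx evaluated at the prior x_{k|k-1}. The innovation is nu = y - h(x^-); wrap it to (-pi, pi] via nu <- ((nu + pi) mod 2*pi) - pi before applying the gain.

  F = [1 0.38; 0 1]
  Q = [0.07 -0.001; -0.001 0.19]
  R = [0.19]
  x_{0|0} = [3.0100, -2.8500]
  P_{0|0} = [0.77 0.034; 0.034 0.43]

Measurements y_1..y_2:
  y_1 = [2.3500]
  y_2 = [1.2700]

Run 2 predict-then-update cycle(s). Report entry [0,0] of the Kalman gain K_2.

K[0,0] = 0.5881

step 1: x^-=[1.9270, -2.8500]  P^-=[0.9279 0.1964; 0.1964 0.6200]  H_jac=[0.2408 0.1628]  S=[0.2756]  K=[0.9266; 0.5378]  nu=[-2.9569]  x^+=[-0.8130, -4.4402]  P^+=[0.6913 0.0590; 0.0590 0.5403]
step 2: x^-=[-2.5003, -4.4402]  P^-=[0.8841 0.2633; 0.2633 0.7303]  H_jac=[0.1710 -0.0963]  S=[0.2140]  K=[0.5881; -0.1182]  nu=[-2.9295]  x^+=[-4.2232, -4.0940]  P^+=[0.8101 0.2782; 0.2782 0.7273]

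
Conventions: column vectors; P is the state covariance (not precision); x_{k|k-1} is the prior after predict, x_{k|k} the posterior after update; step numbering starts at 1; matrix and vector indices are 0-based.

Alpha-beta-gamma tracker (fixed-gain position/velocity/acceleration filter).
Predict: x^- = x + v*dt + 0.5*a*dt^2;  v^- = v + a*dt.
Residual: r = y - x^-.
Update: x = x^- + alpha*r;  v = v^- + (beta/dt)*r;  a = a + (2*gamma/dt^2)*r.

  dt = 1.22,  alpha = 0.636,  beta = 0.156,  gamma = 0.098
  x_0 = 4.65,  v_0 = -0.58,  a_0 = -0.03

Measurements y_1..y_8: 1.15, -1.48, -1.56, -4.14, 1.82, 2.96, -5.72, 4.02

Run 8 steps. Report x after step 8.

x_post = 2.4002

step 1: x_pred=3.9201  r=-2.7701  x^+=2.1583  v^+=-0.9708  a^+=-0.3948
step 2: x_pred=0.6801  r=-2.1601  x^+=-0.6937  v^+=-1.7286  a^+=-0.6792
step 3: x_pred=-3.3081  r=1.7481  x^+=-2.1963  v^+=-2.3338  a^+=-0.4490
step 4: x_pred=-5.3777  r=1.2377  x^+=-4.5905  v^+=-2.7233  a^+=-0.2860
step 5: x_pred=-8.1259  r=9.9459  x^+=-1.8003  v^+=-1.8005  a^+=1.0237
step 6: x_pred=-3.2351  r=6.1951  x^+=0.7050  v^+=0.2405  a^+=1.8395
step 7: x_pred=2.3673  r=-8.0873  x^+=-2.7762  v^+=1.4506  a^+=0.7745
step 8: x_pred=-0.4301  r=4.4501  x^+=2.4002  v^+=2.9645  a^+=1.3605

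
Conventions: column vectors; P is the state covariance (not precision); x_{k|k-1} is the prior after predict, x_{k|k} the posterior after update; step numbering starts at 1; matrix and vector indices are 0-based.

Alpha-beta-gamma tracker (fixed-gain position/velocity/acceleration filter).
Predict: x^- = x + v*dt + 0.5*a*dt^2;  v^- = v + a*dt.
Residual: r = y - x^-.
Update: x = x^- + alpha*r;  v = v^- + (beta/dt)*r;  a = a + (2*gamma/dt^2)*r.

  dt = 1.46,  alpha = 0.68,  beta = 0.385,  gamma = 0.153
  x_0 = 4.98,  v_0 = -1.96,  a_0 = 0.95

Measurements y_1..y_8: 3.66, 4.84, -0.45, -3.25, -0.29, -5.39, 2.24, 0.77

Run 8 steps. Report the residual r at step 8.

step 1: x_pred=3.1309  r=0.5291  x^+=3.4907  v^+=-0.4335  a^+=1.0260
step 2: x_pred=3.9513  r=0.8887  x^+=4.5556  v^+=1.2988  a^+=1.1535
step 3: x_pred=7.6812  r=-8.1312  x^+=2.1520  v^+=0.8387  a^+=-0.0137
step 4: x_pred=3.3619  r=-6.6119  x^+=-1.1342  v^+=-0.9249  a^+=-0.9629
step 5: x_pred=-3.5108  r=3.2208  x^+=-1.3207  v^+=-1.4814  a^+=-0.5005
step 6: x_pred=-4.0170  r=-1.3730  x^+=-4.9506  v^+=-2.5743  a^+=-0.6977
step 7: x_pred=-9.4526  r=11.6926  x^+=-1.5016  v^+=-0.5095  a^+=0.9809
step 8: x_pred=-1.2001  r=1.9701  x^+=0.1396  v^+=1.4421  a^+=1.2637

resid = 1.9701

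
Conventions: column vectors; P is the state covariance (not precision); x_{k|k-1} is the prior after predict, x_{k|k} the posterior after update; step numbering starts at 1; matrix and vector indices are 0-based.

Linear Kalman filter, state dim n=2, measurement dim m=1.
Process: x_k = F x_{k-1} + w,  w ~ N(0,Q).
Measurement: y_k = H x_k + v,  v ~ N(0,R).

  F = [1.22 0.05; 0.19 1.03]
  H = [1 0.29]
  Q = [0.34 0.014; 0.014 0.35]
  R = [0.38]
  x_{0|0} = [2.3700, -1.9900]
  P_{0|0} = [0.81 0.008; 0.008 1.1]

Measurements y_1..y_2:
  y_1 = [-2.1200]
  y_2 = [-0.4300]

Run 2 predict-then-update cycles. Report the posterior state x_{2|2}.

step 1: x^-=[2.7919, -1.5994]  P^-=[1.5493 0.2685; 0.2685 1.5494]  S=[2.2154]  K=[0.7345; 0.3240]  nu=[-4.4481]  x^+=[-0.4752, -3.0407]  P^+=[0.3541 -0.2587; -0.2587 1.3168]
step 2: x^-=[-0.7318, -3.2222]  P^-=[0.8388 -0.1637; -0.1637 1.6585]  S=[1.2634]  K=[0.6264; 0.2511]  nu=[1.2363]  x^+=[0.0426, -2.9118]  P^+=[0.3431 -0.3624; -0.3624 1.5788]

x_post = [0.0426, -2.9118]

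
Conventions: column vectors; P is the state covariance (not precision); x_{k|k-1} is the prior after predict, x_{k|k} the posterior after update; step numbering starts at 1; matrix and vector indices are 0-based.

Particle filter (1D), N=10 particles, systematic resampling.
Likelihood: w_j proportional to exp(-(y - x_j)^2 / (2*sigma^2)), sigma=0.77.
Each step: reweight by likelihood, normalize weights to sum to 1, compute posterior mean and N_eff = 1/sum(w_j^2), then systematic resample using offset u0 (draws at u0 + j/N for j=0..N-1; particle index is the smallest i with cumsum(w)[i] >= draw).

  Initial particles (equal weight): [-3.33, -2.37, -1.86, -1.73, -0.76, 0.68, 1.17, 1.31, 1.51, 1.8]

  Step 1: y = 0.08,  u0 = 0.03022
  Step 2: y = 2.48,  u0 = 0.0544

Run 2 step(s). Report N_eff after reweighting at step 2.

N_eff = 4.8089

step 1: w=[0.0000, 0.0027, 0.0181, 0.0273, 0.2390, 0.3198, 0.1591, 0.1210, 0.0772, 0.0357]  mean=0.4738  Neff=4.8162  idx=[3, 4, 4, 5, 5, 5, 6, 6, 7, 8]
step 2: w=[0.0000, 0.0001, 0.0001, 0.0454, 0.0454, 0.0454, 0.1641, 0.1641, 0.2199, 0.3155]  mean=1.2410  Neff=4.8089  idx=[4, 6, 6, 7, 7, 8, 8, 9, 9, 9]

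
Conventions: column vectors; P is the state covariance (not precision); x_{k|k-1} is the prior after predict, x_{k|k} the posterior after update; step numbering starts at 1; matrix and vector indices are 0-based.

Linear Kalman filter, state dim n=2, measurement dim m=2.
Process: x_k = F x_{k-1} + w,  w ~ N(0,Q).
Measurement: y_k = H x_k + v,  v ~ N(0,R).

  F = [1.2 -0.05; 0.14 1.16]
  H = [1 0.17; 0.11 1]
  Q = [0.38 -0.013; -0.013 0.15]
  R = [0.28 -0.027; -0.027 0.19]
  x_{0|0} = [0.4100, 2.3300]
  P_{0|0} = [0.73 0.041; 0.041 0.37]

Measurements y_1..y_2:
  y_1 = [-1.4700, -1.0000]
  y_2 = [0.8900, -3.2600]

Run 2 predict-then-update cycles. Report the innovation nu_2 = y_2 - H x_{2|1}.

step 1: x^-=[0.3755, 2.7602]  P^-=[1.4272 0.1450; 0.1450 0.6755]  S=[1.7760 0.3925; 0.3925 0.9147]  K=[0.8225 -0.0228; -0.0230 0.7658]  nu=[-2.3147, -3.8015]  x^+=[-1.4416, -0.0979]  P^+=[0.2399 -0.0529; -0.0529 0.1519]
step 2: x^-=[-1.7250, -0.3154]  P^-=[0.7322 -0.0548; -0.0548 0.3420]  S=[1.0035 0.0558; 0.0558 0.5288]  K=[0.7219 -0.0276; -0.0322 0.6387]  nu=[2.6687, -2.7549]  x^+=[0.2776, -2.1610]  P^+=[0.2110 -0.0479; -0.0479 0.1275]

innov = [2.6687, -2.7549]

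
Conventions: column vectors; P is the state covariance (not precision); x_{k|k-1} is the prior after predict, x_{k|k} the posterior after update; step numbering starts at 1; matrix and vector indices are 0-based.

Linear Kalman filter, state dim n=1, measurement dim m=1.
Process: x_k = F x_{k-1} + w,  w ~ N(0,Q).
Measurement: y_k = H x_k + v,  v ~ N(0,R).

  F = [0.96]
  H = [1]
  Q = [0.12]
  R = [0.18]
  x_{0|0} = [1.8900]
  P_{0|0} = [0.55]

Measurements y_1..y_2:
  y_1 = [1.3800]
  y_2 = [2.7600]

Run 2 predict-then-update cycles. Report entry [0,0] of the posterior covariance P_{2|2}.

P_post[0,0] = 0.1045

step 1: x^-=[1.8144]  P^-=[0.6269]  S=[0.8069]  K=[0.7769]  nu=[-0.4344]  x^+=[1.4769]  P^+=[0.1398]
step 2: x^-=[1.4178]  P^-=[0.2489]  S=[0.4289]  K=[0.5803]  nu=[1.3422]  x^+=[2.1967]  P^+=[0.1045]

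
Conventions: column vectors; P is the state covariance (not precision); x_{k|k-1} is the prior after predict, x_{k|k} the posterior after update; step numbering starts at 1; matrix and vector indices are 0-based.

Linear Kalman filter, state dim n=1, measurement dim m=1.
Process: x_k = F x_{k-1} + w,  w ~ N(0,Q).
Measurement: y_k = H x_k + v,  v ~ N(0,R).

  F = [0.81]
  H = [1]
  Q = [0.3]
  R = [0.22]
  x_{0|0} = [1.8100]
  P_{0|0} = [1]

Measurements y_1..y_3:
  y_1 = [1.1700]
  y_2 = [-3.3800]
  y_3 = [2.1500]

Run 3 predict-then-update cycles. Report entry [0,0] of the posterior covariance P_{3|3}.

P_post[0,0] = 0.1412

step 1: x^-=[1.4661]  P^-=[0.9561]  S=[1.1761]  K=[0.8129]  nu=[-0.2961]  x^+=[1.2254]  P^+=[0.1788]
step 2: x^-=[0.9926]  P^-=[0.4173]  S=[0.6373]  K=[0.6548]  nu=[-4.3726]  x^+=[-1.8707]  P^+=[0.1441]
step 3: x^-=[-1.5152]  P^-=[0.3945]  S=[0.6145]  K=[0.6420]  nu=[3.6652]  x^+=[0.8378]  P^+=[0.1412]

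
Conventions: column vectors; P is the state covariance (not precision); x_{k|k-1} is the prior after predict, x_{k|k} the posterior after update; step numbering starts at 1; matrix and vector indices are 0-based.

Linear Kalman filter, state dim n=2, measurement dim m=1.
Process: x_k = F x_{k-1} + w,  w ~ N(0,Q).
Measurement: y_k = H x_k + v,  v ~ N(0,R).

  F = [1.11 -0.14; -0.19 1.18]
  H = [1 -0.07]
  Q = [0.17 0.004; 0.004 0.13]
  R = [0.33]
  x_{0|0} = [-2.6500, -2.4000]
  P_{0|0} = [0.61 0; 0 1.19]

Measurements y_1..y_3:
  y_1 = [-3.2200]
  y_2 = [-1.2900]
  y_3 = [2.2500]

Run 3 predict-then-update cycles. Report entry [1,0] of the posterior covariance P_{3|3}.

step 1: x^-=[-2.6055, -2.3285]  P^-=[0.9449 -0.3212; -0.3212 1.8090]  S=[1.3287]  K=[0.7281; -0.3371]  nu=[-0.7775]  x^+=[-3.1716, -2.0664]  P^+=[0.2406 0.0048; 0.0048 1.6580]
step 2: x^-=[-3.2311, -1.8358]  P^-=[0.4974 -0.3142; -0.3142 2.4451]  S=[0.8834]  K=[0.5880; -0.5494]  nu=[1.8126]  x^+=[-2.1653, -2.8317]  P^+=[0.1920 -0.0288; -0.0288 2.1785]
step 3: x^-=[-2.0071, -2.9300]  P^-=[0.4582 -0.4349; -0.4349 3.1832]  S=[0.8647]  K=[0.5651; -0.7606]  nu=[4.0520]  x^+=[0.2828, -6.0119]  P^+=[0.1821 -0.0632; -0.0632 2.6829]

P_post[1,0] = -0.0632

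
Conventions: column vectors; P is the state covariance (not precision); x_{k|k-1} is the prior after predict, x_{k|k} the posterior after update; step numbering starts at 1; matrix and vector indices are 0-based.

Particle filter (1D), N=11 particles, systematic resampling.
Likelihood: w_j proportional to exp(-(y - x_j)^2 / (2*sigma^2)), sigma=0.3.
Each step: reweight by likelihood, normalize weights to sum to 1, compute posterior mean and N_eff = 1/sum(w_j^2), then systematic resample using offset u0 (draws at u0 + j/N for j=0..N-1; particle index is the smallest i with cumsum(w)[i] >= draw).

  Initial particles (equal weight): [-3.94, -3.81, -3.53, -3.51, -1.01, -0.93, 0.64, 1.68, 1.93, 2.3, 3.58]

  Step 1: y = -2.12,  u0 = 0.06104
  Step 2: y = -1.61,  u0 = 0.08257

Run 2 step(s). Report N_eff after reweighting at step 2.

N_eff = 10.4959

step 1: w=[0.0000, 0.0001, 0.0107, 0.0147, 0.7166, 0.2578, 0.0000, 0.0000, 0.0000, 0.0000, 0.0000]  mean=-1.0534  Neff=1.7230  idx=[4, 4, 4, 4, 4, 4, 4, 4, 5, 5, 5]
step 2: w=[0.1031, 0.1031, 0.1031, 0.1031, 0.1031, 0.1031, 0.1031, 0.1031, 0.0584, 0.0584, 0.0584]  mean=-0.9960  Neff=10.4959  idx=[0, 1, 2, 3, 4, 5, 6, 6, 7, 9, 10]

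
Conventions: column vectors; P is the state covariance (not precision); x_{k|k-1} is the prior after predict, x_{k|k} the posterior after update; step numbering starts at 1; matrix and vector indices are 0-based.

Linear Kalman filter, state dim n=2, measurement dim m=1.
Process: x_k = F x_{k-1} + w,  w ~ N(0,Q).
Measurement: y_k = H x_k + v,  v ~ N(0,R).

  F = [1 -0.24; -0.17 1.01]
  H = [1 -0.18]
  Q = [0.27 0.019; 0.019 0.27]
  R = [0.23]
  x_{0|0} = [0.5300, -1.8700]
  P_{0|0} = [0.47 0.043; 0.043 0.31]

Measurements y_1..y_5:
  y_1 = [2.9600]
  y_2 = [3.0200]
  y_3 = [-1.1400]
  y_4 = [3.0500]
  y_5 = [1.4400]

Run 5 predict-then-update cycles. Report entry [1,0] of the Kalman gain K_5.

step 1: x^-=[0.9788, -1.9788]  P^-=[0.7372 -0.0909; -0.0909 0.5850]  S=[1.0189]  K=[0.7396; -0.1925]  nu=[1.6250]  x^+=[2.1807, -2.2917]  P^+=[0.1799 0.0542; 0.0542 0.5473]
step 2: x^-=[2.7307, -2.6853]  P^-=[0.4554 -0.0873; -0.0873 0.8149]  S=[0.7432]  K=[0.6339; -0.3148]  nu=[-0.1940]  x^+=[2.6077, -2.6242]  P^+=[0.1568 0.0610; 0.0610 0.7412]
step 3: x^-=[3.2375, -3.0938]  P^-=[0.4402 -0.1232; -0.1232 1.0097]  S=[0.7472]  K=[0.6187; -0.4081]  nu=[-4.9344]  x^+=[0.1844, -1.0801]  P^+=[0.1541 0.0655; 0.0655 0.8852]
step 4: x^-=[0.4436, -1.1222]  P^-=[0.4437 -0.1530; -0.1530 1.1550]  S=[0.7661]  K=[0.6150; -0.4710]  nu=[2.4044]  x^+=[1.9223, -2.2547]  P^+=[0.1539 0.0690; 0.0690 0.9850]
step 5: x^-=[2.4635, -2.6041]  P^-=[0.4475 -0.1735; -0.1735 1.2556]  S=[0.7806]  K=[0.6133; -0.5117]  nu=[-1.4922]  x^+=[1.5484, -1.8405]  P^+=[0.1539 0.0715; 0.0715 1.0512]

K[1,0] = -0.5117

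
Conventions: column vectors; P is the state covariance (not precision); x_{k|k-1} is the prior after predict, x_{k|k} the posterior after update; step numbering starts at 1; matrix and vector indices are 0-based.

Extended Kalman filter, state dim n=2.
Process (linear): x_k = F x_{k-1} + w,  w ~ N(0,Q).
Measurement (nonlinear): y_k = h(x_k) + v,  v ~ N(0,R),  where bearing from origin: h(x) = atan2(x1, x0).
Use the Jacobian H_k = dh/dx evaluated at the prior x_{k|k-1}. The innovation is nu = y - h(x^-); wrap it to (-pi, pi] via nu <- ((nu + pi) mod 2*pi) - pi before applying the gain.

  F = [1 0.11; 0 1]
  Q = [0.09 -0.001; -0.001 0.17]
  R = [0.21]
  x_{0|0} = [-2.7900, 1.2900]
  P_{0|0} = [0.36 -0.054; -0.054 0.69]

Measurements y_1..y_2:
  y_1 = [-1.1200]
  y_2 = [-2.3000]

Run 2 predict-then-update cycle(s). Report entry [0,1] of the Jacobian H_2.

H_jac[0,1] = -0.2795

step 1: x^-=[-2.6481, 1.2900]  P^-=[0.4465 0.0209; 0.0209 0.8600]  H_jac=[-0.1487 -0.3052]  S=[0.3019]  K=[-0.2410; -0.8798]  nu=[2.4749]  x^+=[-3.2446, -0.8874]  P^+=[0.4289 -0.0431; -0.0431 0.6263]
step 2: x^-=[-3.3422, -0.8874]  P^-=[0.5170 0.0248; 0.0248 0.7963]  H_jac=[0.0742 -0.2795]  S=[0.2740]  K=[0.1147; -0.8055]  nu=[0.5821]  x^+=[-3.2754, -1.3562]  P^+=[0.5134 0.0501; 0.0501 0.6185]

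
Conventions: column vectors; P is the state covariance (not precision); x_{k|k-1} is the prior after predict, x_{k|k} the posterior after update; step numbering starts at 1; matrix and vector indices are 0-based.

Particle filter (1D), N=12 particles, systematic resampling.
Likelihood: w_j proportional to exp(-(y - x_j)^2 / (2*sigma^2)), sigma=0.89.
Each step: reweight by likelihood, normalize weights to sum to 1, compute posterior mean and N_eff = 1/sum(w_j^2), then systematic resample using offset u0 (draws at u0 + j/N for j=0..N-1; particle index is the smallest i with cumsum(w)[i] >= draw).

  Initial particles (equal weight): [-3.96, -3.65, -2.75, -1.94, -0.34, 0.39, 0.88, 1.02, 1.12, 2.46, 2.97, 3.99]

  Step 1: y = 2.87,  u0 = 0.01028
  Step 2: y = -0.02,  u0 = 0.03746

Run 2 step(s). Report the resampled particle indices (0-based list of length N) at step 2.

resampled_idx = [0, 0, 0, 0, 0, 0, 1, 1, 1, 1, 1, 4]

step 1: w=[0.0000, 0.0000, 0.0000, 0.0000, 0.0006, 0.0076, 0.0303, 0.0425, 0.0534, 0.3318, 0.3667, 0.1672]  mean=2.7048  Neff=3.5956  idx=[6, 8, 9, 9, 9, 9, 10, 10, 10, 10, 11, 11]
step 2: w=[0.5276, 0.3873, 0.0181, 0.0181, 0.0181, 0.0181, 0.0031, 0.0031, 0.0031, 0.0031, 0.0000, 0.0000]  mean=1.1138  Neff=2.3268  idx=[0, 0, 0, 0, 0, 0, 1, 1, 1, 1, 1, 4]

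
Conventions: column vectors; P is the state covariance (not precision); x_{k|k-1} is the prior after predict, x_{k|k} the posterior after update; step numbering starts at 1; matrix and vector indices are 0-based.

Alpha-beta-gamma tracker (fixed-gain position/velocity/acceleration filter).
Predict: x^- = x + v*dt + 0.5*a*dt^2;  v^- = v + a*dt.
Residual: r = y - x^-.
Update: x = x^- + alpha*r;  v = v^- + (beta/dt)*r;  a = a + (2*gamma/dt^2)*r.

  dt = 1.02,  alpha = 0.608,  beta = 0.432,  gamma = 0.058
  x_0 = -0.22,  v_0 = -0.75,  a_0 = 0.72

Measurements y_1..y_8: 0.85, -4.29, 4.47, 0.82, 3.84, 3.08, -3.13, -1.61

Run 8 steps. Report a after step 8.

step 1: x_pred=-0.6105  r=1.4605  x^+=0.2775  v^+=0.6029  a^+=0.8828
step 2: x_pred=1.3518  r=-5.6418  x^+=-2.0784  v^+=-0.8860  a^+=0.2538
step 3: x_pred=-2.8501  r=7.3201  x^+=1.6005  v^+=2.4732  a^+=1.0700
step 4: x_pred=4.6797  r=-3.8597  x^+=2.3330  v^+=1.9298  a^+=0.6396
step 5: x_pred=4.6342  r=-0.7942  x^+=4.1513  v^+=2.2459  a^+=0.5511
step 6: x_pred=6.7288  r=-3.6488  x^+=4.5103  v^+=1.2626  a^+=0.1443
step 7: x_pred=5.8732  r=-9.0032  x^+=0.3993  v^+=-2.4034  a^+=-0.8596
step 8: x_pred=-2.4993  r=0.8893  x^+=-1.9586  v^+=-2.9035  a^+=-0.7604

a_post = -0.7604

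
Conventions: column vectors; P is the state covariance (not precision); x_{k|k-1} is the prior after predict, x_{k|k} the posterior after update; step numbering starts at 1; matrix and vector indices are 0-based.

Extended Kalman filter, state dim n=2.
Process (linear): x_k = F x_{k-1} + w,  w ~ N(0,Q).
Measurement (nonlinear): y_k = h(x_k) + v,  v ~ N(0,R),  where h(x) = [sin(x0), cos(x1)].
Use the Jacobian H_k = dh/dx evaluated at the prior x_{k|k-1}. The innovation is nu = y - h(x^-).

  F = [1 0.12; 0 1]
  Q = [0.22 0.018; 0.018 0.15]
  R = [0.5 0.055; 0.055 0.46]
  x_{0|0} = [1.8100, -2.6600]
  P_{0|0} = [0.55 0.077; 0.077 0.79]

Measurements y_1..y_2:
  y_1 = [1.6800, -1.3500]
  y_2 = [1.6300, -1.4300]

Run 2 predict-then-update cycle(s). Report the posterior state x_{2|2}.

x_post = [1.6156, -3.0132]

step 1: x^-=[1.4908, -2.6600]  P^-=[0.7999 0.1898; 0.1898 0.9400]  H_jac=[0.0799 0.0000; 0.0000 0.4632]  S=[0.5051 0.0620; 0.0620 0.6617]  K=[0.1115 0.1224; -0.0514 0.6628]  nu=[0.6832, -0.4637]  x^+=[1.5102, -3.0025]  P^+=[0.7820 0.1348; 0.1348 0.6522]
step 2: x^-=[1.1499, -3.0025]  P^-=[1.0437 0.2311; 0.2311 0.8022]  H_jac=[0.4086 0.0000; 0.0000 0.1387]  S=[0.6742 0.0681; 0.0681 0.4754]  K=[0.6348 -0.0235; 0.1181 0.2170]  nu=[0.7173, -0.4397]  x^+=[1.6156, -3.0132]  P^+=[0.7738 0.1738; 0.1738 0.7669]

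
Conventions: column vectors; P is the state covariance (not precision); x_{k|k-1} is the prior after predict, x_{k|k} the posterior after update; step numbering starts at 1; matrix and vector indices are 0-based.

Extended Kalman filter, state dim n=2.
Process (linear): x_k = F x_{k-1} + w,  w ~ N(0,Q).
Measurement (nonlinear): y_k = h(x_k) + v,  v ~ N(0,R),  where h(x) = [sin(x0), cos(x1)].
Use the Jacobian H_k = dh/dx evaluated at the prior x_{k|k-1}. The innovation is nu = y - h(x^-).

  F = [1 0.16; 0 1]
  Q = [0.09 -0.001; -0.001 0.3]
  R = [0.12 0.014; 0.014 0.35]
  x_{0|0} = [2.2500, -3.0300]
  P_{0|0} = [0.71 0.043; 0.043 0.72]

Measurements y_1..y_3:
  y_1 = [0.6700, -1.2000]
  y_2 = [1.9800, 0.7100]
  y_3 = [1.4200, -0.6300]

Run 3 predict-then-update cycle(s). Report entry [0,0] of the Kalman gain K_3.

K[0,0] = 1.3849

step 1: x^-=[1.7652, -3.0300]  P^-=[0.8322 0.1572; 0.1572 1.0200]  H_jac=[-0.1932 0.0000; 0.0000 0.1114]  S=[0.1511 0.0106; 0.0106 0.3626]  K=[-1.0699 0.0796; -0.2235 0.3198]  nu=[-0.3112, -0.2062]  x^+=[2.0817, -3.0264]  P^+=[0.6588 0.1157; 0.1157 0.9769]
step 2: x^-=[1.5975, -3.0264]  P^-=[0.8108 0.2710; 0.2710 1.2769]  H_jac=[-0.0267 0.0000; 0.0000 0.1149]  S=[0.1206 0.0132; 0.0132 0.3669]  K=[-0.1893 0.0917; -0.1040 0.4038]  nu=[0.9804, 1.7034]  x^+=[1.5681, -2.4405]  P^+=[0.8039 0.2561; 0.2561 1.2169]
step 3: x^-=[1.1776, -2.4405]  P^-=[1.0070 0.4498; 0.4498 1.5169]  H_jac=[0.3832 0.0000; 0.0000 0.6450]  S=[0.2678 0.1252; 0.1252 0.9811]  K=[1.3849 0.1190; 0.1887 0.9732]  nu=[0.4963, 0.1342]  x^+=[1.8809, -2.2163]  P^+=[0.4381 0.0947; 0.0947 0.5322]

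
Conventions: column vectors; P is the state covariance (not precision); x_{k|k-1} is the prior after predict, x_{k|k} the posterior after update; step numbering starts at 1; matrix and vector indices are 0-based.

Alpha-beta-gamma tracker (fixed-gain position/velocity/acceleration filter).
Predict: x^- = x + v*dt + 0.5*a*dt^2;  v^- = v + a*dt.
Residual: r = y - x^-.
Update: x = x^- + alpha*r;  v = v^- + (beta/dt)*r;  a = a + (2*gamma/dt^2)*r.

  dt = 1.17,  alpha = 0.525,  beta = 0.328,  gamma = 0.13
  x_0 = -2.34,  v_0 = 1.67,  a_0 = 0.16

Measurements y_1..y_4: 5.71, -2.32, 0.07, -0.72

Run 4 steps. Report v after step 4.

step 1: x_pred=-0.2766  r=5.9866  x^+=2.8664  v^+=3.5355  a^+=1.2971
step 2: x_pred=7.8907  r=-10.2107  x^+=2.5301  v^+=2.1906  a^+=-0.6423
step 3: x_pred=4.6534  r=-4.5834  x^+=2.2471  v^+=0.1542  a^+=-1.5128
step 4: x_pred=1.3920  r=-2.1120  x^+=0.2832  v^+=-2.2079  a^+=-1.9140

v_post = -2.2079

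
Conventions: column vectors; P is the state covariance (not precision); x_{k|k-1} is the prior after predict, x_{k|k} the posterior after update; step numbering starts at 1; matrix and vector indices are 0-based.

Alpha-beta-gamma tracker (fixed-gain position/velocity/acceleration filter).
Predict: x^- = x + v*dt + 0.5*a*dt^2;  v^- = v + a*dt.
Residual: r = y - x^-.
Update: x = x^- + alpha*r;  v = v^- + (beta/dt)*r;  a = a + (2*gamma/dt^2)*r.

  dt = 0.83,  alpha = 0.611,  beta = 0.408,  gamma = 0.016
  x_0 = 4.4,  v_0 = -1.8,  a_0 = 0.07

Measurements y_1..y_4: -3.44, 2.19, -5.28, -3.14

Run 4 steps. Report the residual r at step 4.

step 1: x_pred=2.9301  r=-6.3701  x^+=-0.9620  v^+=-4.8732  a^+=-0.2259
step 2: x_pred=-5.0846  r=7.2746  x^+=-0.6398  v^+=-1.4848  a^+=0.1120
step 3: x_pred=-1.8336  r=-3.4464  x^+=-3.9394  v^+=-3.0859  a^+=-0.0481
step 4: x_pred=-6.5172  r=3.3772  x^+=-4.4537  v^+=-1.4657  a^+=0.1088

resid = 3.3772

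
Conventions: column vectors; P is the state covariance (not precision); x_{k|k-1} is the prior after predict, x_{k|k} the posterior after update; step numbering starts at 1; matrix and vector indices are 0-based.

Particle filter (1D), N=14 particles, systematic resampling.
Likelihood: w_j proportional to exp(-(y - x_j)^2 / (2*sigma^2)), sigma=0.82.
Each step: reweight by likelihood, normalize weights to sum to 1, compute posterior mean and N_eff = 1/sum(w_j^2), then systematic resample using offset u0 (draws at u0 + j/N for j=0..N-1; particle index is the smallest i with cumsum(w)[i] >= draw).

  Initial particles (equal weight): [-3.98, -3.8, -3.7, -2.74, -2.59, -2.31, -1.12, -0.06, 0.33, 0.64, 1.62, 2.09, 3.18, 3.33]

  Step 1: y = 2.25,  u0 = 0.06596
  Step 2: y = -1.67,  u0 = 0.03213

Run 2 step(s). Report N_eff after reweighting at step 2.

N_eff = 1.1181

step 1: w=[0.0000, 0.0000, 0.0000, 0.0000, 0.0000, 0.0000, 0.0001, 0.0065, 0.0222, 0.0502, 0.2567, 0.3383, 0.1812, 0.1448]  mean=2.2204  Neff=4.2162  idx=[9, 10, 10, 10, 11, 11, 11, 11, 11, 12, 12, 12, 13, 13]
step 2: w=[0.9453, 0.0160, 0.0160, 0.0160, 0.0014, 0.0014, 0.0014, 0.0014, 0.0014, 0.0000, 0.0000, 0.0000, 0.0000, 0.0000]  mean=0.6968  Neff=1.1181  idx=[0, 0, 0, 0, 0, 0, 0, 0, 0, 0, 0, 0, 0, 1]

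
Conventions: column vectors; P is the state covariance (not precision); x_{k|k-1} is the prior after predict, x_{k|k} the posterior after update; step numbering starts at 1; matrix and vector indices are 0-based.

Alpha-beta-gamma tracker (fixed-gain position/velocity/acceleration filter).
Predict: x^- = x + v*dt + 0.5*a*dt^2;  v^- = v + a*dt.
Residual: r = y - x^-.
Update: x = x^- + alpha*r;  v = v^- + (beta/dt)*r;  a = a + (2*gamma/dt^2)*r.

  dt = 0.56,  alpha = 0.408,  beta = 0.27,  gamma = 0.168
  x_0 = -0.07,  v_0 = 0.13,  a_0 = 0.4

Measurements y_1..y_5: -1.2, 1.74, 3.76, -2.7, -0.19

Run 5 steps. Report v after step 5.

v_post = -0.4790

step 1: x_pred=0.0655  r=-1.2655  x^+=-0.4508  v^+=-0.2562  a^+=-0.9559
step 2: x_pred=-0.7441  r=2.4841  x^+=0.2694  v^+=0.4062  a^+=1.7057
step 3: x_pred=0.7643  r=2.9957  x^+=1.9866  v^+=2.8058  a^+=4.9153
step 4: x_pred=4.3285  r=-7.0285  x^+=1.4609  v^+=2.1696  a^+=-2.6152
step 5: x_pred=2.2658  r=-2.4558  x^+=1.2638  v^+=-0.4790  a^+=-5.2464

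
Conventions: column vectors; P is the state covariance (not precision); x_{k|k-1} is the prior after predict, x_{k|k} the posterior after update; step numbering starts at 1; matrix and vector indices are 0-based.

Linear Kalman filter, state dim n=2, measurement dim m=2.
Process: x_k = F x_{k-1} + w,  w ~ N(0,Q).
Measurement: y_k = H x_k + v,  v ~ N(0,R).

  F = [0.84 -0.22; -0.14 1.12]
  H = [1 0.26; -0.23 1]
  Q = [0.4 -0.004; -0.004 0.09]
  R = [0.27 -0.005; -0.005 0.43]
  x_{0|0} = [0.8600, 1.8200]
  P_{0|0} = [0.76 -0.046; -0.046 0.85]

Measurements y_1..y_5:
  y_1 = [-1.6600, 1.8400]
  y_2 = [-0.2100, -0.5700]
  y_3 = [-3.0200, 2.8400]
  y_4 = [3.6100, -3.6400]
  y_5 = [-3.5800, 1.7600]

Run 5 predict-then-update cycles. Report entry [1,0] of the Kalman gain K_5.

step 1: x^-=[0.3220, 1.9180]  P^-=[0.9944 -0.3475; -0.3475 1.1856]  S=[1.1638 -0.2522; -0.2522 1.8280]  K=[0.7303 -0.2145; 0.1199 0.7088]  nu=[-2.4807, -0.0039]  x^+=[-1.4888, 1.6179]  P^+=[0.2106 -0.0474; -0.0474 0.2933]
step 2: x^-=[-1.6065, 2.0205]  P^-=[0.5803 -0.1471; -0.1471 0.4769]  S=[0.8061 -0.1528; -0.1528 1.0053]  K=[0.6380 -0.1821; 0.0696 0.5186]  nu=[0.8712, -2.9600]  x^+=[-0.5116, 0.5460]  P^+=[0.1834 -0.0393; -0.0393 0.2136]
step 3: x^-=[-0.5498, 0.6831]  P^-=[0.5543 -0.1164; -0.1164 0.3739]  S=[0.7890 -0.1447; -0.1447 0.8868]  K=[0.6326 -0.1718; 0.0603 0.4617]  nu=[-2.6478, 2.0304]  x^+=[-2.5737, 1.4607]  P^+=[0.1809 -0.0354; -0.0354 0.1901]
step 4: x^-=[-2.4833, 1.9964]  P^-=[0.5499 -0.1065; -0.1065 0.3431]  S=[0.7877 -0.1424; -0.1424 0.8512]  K=[0.6326 -0.1679; 0.0578 0.4415]  nu=[5.5742, -6.2075]  x^+=[2.0852, -0.4221]  P^+=[0.1804 -0.0339; -0.0339 0.1818]
step 5: x^-=[1.8444, -0.7646]  P^-=[0.5486 -0.1029; -0.1029 0.3322]  S=[0.7876 -0.1416; -0.1416 0.8385]  K=[0.6327 -0.1664; 0.0570 0.4340]  nu=[-5.2256, 2.9488]  x^+=[-1.9526, 0.2172]  P^+=[0.1803 -0.0332; -0.0332 0.1787]

K[1,0] = 0.0570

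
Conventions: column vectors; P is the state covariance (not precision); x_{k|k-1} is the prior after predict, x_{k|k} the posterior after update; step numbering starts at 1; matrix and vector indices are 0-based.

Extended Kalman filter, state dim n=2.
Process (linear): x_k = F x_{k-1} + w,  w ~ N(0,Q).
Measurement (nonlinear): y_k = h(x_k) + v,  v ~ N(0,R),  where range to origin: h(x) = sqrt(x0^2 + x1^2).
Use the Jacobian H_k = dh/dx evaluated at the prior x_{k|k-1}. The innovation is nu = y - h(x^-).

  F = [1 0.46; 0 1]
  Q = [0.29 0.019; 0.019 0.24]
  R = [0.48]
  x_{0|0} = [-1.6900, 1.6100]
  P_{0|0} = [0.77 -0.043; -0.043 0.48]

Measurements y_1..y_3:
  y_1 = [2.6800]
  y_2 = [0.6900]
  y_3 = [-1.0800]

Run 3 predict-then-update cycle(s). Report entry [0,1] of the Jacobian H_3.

step 1: x^-=[-0.9494, 1.6100]  P^-=[1.1220 0.1968; 0.1968 0.7200]  H_jac=[-0.5080 0.8614]  S=[1.1315]  K=[-0.3539; 0.4598]  nu=[0.8109]  x^+=[-1.2364, 1.9828]  P^+=[0.9803 0.3809; 0.3809 0.4808]
step 2: x^-=[-0.3243, 1.9828]  P^-=[1.7225 0.6211; 0.6211 0.7208]  H_jac=[-0.1614 0.9869]  S=[1.0291]  K=[0.3255; 0.5939]  nu=[-1.3192]  x^+=[-0.7536, 1.1994]  P^+=[1.6135 0.4222; 0.4222 0.3579]
step 3: x^-=[-0.2019, 1.1994]  P^-=[2.3676 0.6058; 0.6058 0.5979]  H_jac=[-0.1660 0.9861]  S=[0.9283]  K=[0.2202; 0.5268]  nu=[-2.2963]  x^+=[-0.7075, -0.0103]  P^+=[2.3226 0.4981; 0.4981 0.3403]

H_jac[0,1] = 0.9861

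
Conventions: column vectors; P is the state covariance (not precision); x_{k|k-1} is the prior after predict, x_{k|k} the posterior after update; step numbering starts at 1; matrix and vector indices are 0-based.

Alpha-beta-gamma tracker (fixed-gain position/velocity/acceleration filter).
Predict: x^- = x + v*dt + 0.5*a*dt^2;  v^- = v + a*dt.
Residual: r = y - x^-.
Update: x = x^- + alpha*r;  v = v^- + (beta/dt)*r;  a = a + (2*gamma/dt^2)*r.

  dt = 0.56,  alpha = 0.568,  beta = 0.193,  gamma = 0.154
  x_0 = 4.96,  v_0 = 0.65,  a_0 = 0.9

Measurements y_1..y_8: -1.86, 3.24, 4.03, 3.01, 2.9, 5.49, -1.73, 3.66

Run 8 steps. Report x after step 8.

x_post = 4.4219

step 1: x_pred=5.4651  r=-7.3251  x^+=1.3045  v^+=-1.3706  a^+=-6.2943
step 2: x_pred=-0.4500  r=3.6900  x^+=1.6459  v^+=-3.6236  a^+=-2.6702
step 3: x_pred=-0.8020  r=4.8320  x^+=1.9426  v^+=-3.4536  a^+=2.0755
step 4: x_pred=0.3340  r=2.6760  x^+=1.8540  v^+=-1.3691  a^+=4.7037
step 5: x_pred=1.8248  r=1.0752  x^+=2.4355  v^+=1.6356  a^+=5.7597
step 6: x_pred=4.2546  r=1.2354  x^+=4.9563  v^+=5.2868  a^+=6.9731
step 7: x_pred=9.0103  r=-10.7403  x^+=2.9098  v^+=5.4902  a^+=-3.5754
step 8: x_pred=5.4237  r=-1.7637  x^+=4.4219  v^+=2.8801  a^+=-5.3076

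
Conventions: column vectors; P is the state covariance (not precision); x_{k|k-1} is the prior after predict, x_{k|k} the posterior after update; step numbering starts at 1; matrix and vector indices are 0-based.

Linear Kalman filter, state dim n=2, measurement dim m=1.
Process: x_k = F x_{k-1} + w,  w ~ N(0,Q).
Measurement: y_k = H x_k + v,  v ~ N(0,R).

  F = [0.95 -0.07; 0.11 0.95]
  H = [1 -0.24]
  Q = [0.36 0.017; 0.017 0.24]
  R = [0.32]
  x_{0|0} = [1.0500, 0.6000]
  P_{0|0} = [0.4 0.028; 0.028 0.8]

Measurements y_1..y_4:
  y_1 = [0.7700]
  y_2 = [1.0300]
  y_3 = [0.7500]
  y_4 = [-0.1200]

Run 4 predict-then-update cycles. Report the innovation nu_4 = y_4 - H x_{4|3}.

innov = [-0.7616]

step 1: x^-=[0.9555, 0.6855]  P^-=[0.7212 0.0307; 0.0307 0.9727]  S=[1.0825]  K=[0.6594; -0.1873]  nu=[-0.0210]  x^+=[0.9417, 0.6894]  P^+=[0.2505 0.1644; 0.1644 0.9347]
step 2: x^-=[0.8463, 0.7585]  P^-=[0.5688 0.1281; 0.1281 1.1210]  S=[0.8918]  K=[0.6033; -0.1580]  nu=[0.3657]  x^+=[1.0670, 0.7008]  P^+=[0.2442 0.2131; 0.2131 1.0987]
step 3: x^-=[0.9646, 0.7831]  P^-=[0.5574 0.1602; 0.1602 1.2791]  S=[0.8742]  K=[0.5937; -0.1679]  nu=[-0.0266]  x^+=[0.9488, 0.7875]  P^+=[0.2493 0.2473; 0.2473 1.2544]
step 4: x^-=[0.8462, 0.8525]  P^-=[0.5583 0.1809; 0.1809 1.4268]  S=[0.8736]  K=[0.5893; -0.1849]  nu=[-0.7616]  x^+=[0.3974, 0.9933]  P^+=[0.2549 0.2761; 0.2761 1.3970]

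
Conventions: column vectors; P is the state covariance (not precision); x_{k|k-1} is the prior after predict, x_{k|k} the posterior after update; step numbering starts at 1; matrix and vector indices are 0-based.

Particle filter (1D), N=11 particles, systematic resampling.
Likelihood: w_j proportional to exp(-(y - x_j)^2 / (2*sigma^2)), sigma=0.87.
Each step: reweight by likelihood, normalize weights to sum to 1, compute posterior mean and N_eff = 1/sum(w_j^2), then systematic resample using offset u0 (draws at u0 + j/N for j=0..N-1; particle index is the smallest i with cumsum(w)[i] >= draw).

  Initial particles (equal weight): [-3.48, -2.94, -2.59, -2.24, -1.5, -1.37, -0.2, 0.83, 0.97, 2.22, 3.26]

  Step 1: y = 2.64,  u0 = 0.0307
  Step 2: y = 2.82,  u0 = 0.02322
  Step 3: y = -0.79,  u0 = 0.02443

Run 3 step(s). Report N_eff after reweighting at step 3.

step 1: w=[0.0000, 0.0000, 0.0000, 0.0000, 0.0000, 0.0000, 0.0025, 0.0591, 0.0815, 0.4578, 0.3991]  mean=2.4449  Neff=2.6385  idx=[7, 8, 9, 9, 9, 9, 9, 10, 10, 10, 10]
step 2: w=[0.0096, 0.0136, 0.1032, 0.1032, 0.1032, 0.1032, 0.1032, 0.1152, 0.1152, 0.1152, 0.1152]  mean=2.6688  Neff=9.3801  idx=[2, 2, 3, 4, 5, 6, 7, 8, 8, 9, 10]
step 3: w=[0.1656, 0.1656, 0.1656, 0.1656, 0.1656, 0.1656, 0.0013, 0.0013, 0.0013, 0.0013, 0.0013]  mean=2.2267  Neff=6.0782  idx=[0, 0, 1, 1, 2, 2, 3, 3, 4, 5, 5]

N_eff = 6.0782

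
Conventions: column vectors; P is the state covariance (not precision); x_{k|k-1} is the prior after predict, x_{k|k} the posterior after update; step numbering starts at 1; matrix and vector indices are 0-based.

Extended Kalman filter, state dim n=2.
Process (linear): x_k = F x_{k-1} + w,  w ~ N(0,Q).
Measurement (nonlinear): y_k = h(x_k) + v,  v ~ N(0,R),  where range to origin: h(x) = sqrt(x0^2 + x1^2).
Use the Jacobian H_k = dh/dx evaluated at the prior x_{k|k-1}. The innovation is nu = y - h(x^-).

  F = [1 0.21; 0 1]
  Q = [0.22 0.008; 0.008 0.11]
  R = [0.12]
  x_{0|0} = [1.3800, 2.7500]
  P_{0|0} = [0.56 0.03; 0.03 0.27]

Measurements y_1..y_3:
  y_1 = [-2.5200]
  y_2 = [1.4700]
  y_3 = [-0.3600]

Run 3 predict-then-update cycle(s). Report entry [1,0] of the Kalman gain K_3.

K[1,0] = -0.2362

step 1: x^-=[1.9575, 2.7500]  P^-=[0.8045 0.0947; 0.0947 0.3800]  H_jac=[0.5799 0.8147]  S=[0.7322]  K=[0.7425; 0.4978]  nu=[-5.8955]  x^+=[-2.4200, -0.1847]  P^+=[0.4008 -0.1759; -0.1759 0.1986]
step 2: x^-=[-2.4588, -0.1847]  P^-=[0.5557 -0.1262; -0.1262 0.3086]  H_jac=[-0.9972 -0.0749]  S=[0.6554]  K=[-0.8310; 0.1568]  nu=[-0.9957]  x^+=[-1.6313, -0.3408]  P^+=[0.1031 -0.0408; -0.0408 0.2924]
step 3: x^-=[-1.7029, -0.3408]  P^-=[0.3188 0.0286; 0.0286 0.4024]  H_jac=[-0.9806 -0.1963]  S=[0.4530]  K=[-0.7024; -0.2362]  nu=[-2.0967]  x^+=[-0.2302, 0.1544]  P^+=[0.0953 -0.0466; -0.0466 0.3772]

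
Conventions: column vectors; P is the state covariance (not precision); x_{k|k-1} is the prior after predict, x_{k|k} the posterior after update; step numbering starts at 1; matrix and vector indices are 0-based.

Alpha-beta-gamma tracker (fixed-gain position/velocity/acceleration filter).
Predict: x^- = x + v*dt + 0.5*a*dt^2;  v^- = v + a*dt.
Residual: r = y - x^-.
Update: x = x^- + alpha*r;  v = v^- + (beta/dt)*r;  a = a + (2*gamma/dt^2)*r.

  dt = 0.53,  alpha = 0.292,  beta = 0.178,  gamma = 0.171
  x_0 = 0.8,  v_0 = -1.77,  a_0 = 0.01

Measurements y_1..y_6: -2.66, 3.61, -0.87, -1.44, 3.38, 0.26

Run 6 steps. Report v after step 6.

step 1: x_pred=-0.1367  r=-2.5233  x^+=-0.8735  v^+=-2.6121  a^+=-3.0622
step 2: x_pred=-2.6880  r=6.2980  x^+=-0.8490  v^+=-2.1199  a^+=4.6058
step 3: x_pred=-1.3257  r=0.4557  x^+=-1.1926  v^+=0.4742  a^+=5.1606
step 4: x_pred=-0.2165  r=-1.2235  x^+=-0.5738  v^+=2.7984  a^+=3.6709
step 5: x_pred=1.4250  r=1.9550  x^+=1.9958  v^+=5.4006  a^+=6.0512
step 6: x_pred=5.7080  r=-5.4480  x^+=4.1172  v^+=6.7780  a^+=-0.5818

v_post = 6.7780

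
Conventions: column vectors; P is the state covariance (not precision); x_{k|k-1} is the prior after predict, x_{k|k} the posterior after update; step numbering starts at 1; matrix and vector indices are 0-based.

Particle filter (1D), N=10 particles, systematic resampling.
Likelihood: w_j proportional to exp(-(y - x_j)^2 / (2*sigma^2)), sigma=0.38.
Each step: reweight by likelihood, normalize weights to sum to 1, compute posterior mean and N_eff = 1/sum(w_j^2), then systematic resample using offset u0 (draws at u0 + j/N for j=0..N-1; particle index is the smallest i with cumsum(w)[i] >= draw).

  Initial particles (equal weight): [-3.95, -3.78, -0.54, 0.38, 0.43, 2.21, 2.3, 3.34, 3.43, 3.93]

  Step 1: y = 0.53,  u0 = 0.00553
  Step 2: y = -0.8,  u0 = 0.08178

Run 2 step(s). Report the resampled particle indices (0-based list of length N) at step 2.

step 1: w=[0.0000, 0.0000, 0.0099, 0.4843, 0.5057, 0.0000, 0.0000, 0.0000, 0.0000, 0.0000]  mean=0.3962  Neff=2.0391  idx=[2, 3, 3, 3, 3, 4, 4, 4, 4, 4]
step 2: w=[0.9309, 0.0095, 0.0095, 0.0095, 0.0095, 0.0062, 0.0062, 0.0062, 0.0062, 0.0062]  mean=-0.4748  Neff=1.1533  idx=[0, 0, 0, 0, 0, 0, 0, 0, 0, 7]

resampled_idx = [0, 0, 0, 0, 0, 0, 0, 0, 0, 7]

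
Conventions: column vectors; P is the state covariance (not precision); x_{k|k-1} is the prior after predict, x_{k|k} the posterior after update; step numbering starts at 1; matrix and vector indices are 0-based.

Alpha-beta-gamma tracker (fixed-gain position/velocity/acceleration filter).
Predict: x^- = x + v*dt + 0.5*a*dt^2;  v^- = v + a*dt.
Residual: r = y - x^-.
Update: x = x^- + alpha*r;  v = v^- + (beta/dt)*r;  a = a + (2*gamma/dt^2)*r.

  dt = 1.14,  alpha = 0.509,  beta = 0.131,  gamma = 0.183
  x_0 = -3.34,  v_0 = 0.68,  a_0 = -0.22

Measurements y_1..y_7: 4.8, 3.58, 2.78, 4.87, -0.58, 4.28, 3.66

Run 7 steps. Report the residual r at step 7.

resid = 8.6010

step 1: x_pred=-2.7078  r=7.5078  x^+=1.1137  v^+=1.2919  a^+=1.8944
step 2: x_pred=3.8175  r=-0.2375  x^+=3.6966  v^+=3.4242  a^+=1.8275
step 3: x_pred=8.7877  r=-6.0077  x^+=5.7298  v^+=4.8172  a^+=0.1356
step 4: x_pred=11.3095  r=-6.4395  x^+=8.0318  v^+=4.2318  a^+=-1.6780
step 5: x_pred=11.7657  r=-12.3457  x^+=5.4817  v^+=0.9002  a^+=-5.1548
step 6: x_pred=3.1584  r=1.1216  x^+=3.7293  v^+=-4.8474  a^+=-4.8390
step 7: x_pred=-4.9410  r=8.6010  x^+=-0.5631  v^+=-9.3754  a^+=-2.4167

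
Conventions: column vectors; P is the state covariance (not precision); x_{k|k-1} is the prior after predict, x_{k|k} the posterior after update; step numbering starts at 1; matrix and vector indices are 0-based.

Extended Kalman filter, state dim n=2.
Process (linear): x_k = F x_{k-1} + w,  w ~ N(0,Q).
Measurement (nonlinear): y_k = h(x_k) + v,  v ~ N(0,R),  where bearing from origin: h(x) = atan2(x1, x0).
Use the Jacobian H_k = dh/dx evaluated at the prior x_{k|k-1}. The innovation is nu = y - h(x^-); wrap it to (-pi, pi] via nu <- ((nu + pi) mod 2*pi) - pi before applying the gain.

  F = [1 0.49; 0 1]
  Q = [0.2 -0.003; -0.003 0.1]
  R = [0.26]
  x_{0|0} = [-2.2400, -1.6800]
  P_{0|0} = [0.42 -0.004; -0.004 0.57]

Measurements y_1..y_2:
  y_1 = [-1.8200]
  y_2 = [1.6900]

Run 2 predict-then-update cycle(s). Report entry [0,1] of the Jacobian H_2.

H_jac[0,1] = -0.1994

step 1: x^-=[-3.0632, -1.6800]  P^-=[0.7529 0.2723; 0.2723 0.6700]  H_jac=[0.1376 -0.2510]  S=[0.2977]  K=[0.1186; -0.4390]  nu=[0.8199]  x^+=[-2.9660, -2.0400]  P^+=[0.7488 0.2878; 0.2878 0.6126]
step 2: x^-=[-3.9655, -2.0400]  P^-=[1.3779 0.5850; 0.5850 0.7126]  H_jac=[0.1026 -0.1994]  S=[0.2789]  K=[0.0885; -0.2944]  nu=[-1.9267]  x^+=[-4.1361, -1.4728]  P^+=[1.3757 0.5923; 0.5923 0.6885]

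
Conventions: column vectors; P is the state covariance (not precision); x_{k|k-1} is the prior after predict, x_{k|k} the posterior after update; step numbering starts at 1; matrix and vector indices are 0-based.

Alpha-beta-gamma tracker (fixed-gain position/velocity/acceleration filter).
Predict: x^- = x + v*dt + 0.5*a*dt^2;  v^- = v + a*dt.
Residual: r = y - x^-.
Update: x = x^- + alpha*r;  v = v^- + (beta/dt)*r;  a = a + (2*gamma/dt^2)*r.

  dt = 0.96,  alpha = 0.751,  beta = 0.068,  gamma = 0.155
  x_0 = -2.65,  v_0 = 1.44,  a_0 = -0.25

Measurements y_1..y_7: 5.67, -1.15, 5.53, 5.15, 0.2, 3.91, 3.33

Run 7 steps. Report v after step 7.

v_post = -4.1504

step 1: x_pred=-1.3828  r=7.0528  x^+=3.9139  v^+=1.6996  a^+=2.1224
step 2: x_pred=6.5234  r=-7.6734  x^+=0.7607  v^+=3.1935  a^+=-0.4588
step 3: x_pred=3.6151  r=1.9149  x^+=5.0532  v^+=2.8887  a^+=0.1854
step 4: x_pred=7.9118  r=-2.7618  x^+=5.8377  v^+=2.8711  a^+=-0.7436
step 5: x_pred=8.2513  r=-8.0513  x^+=2.2048  v^+=1.5869  a^+=-3.4518
step 6: x_pred=2.1376  r=1.7724  x^+=3.4687  v^+=-1.6013  a^+=-2.8556
step 7: x_pred=0.6155  r=2.7145  x^+=2.6541  v^+=-4.1504  a^+=-1.9426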